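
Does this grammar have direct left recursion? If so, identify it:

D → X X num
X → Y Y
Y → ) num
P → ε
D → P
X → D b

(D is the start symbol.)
No direct left recursion

Direct left recursion occurs when N → N α for some non-terminal N (the right-hand side begins with the left-hand side itself).

D → X X num: starts with X
X → Y Y: starts with Y
Y → ) num: starts with ')'
P → ε: starts with ε
D → P: starts with P
X → D b: starts with D

No direct left recursion found.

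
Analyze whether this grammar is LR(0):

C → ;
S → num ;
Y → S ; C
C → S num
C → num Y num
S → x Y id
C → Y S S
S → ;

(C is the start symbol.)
A grammar is LR(0) if no state in the canonical LR(0) collection has:
  - both a shift item (dot before a terminal) and a complete item (shift-reduce conflict), or
  - two or more complete items (reduce-reduce conflict; the accept item [C' → C .] counts as a complete item here).

Augment with C' → C and build the canonical LR(0) collection (I0 = CLOSURE({[C' → . C]}), then GOTO on every symbol after a dot until no new states appear). It has 21 states:
  I0: { [C → . ;], [C → . S num], [C → . Y S S], [C → . num Y num], [C' → . C], [S → . ;], [S → . num ;], [S → . x Y id], [Y → . S ; C] }  — shift
  I1: { [C → ; .], [S → ; .] }  — 2 reduces
  I2: { [C' → C .] }  — accept
  I3: { [C → S . num], [Y → S . ; C] }  — shift
  I4: { [C → Y . S S], [S → . ;], [S → . num ;], [S → . x Y id] }  — shift
  I5: { [C → num . Y num], [S → . ;], [S → . num ;], [S → . x Y id], [S → num . ;], [Y → . S ; C] }  — shift
  I6: { [S → . ;], [S → . num ;], [S → . x Y id], [S → x . Y id], [Y → . S ; C] }  — shift
  I7: { [S → ; .] }  — reduce
  I8: { [Y → S . ; C] }  — shift
  I9: { [S → x Y . id] }  — shift
  I10: { [S → num . ;] }  — shift
  I11: { [S → num ; .] }  — reduce
  I12: { [S → x Y id .] }  — reduce
  I13: { [C → . ;], [C → . S num], [C → . Y S S], [C → . num Y num], [S → . ;], [S → . num ;], [S → . x Y id], [Y → . S ; C], [Y → S ; . C] }  — shift
  I14: { [Y → S ; C .] }  — reduce
  I15: { [S → ; .], [S → num ; .] }  — 2 reduces
  I16: { [C → num Y . num] }  — shift
  I17: { [C → num Y num .] }  — reduce
  I18: { [C → Y S . S], [S → . ;], [S → . num ;], [S → . x Y id] }  — shift
  I19: { [C → Y S S .] }  — reduce
  I20: { [C → S num .] }  — reduce

Conflict in state I1:
  Reduce-reduce conflict: [C → ; .] and [S → ; .]
So the grammar is NOT LR(0).

Answer: No. Reduce-reduce conflict: [C → ; .] and [S → ; .]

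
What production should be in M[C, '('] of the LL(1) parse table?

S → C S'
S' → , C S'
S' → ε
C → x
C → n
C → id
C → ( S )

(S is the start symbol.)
C → ( S )

To find M[C, '('], we find productions for C where '(' is in the predict set (PREDICT(N → α) = (FIRST(α) \ {ε}) ∪ (FOLLOW(N) if α ⇒* ε)).

C → x: PREDICT = { 'x' }
C → n: PREDICT = { 'n' }
C → id: PREDICT = { 'id' }
C → ( S ): PREDICT = { '(' }
  '(' is in predict set, so this production goes in M[C, '(']

M[C, '('] = C → ( S )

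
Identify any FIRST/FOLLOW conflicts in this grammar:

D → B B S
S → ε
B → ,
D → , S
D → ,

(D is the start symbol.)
No FIRST/FOLLOW conflicts.

A FIRST/FOLLOW conflict occurs when a non-terminal N has a nullable alternative N → β (β ⇒* ε) and another alternative N → α with FIRST(α) ∩ FOLLOW(N) ≠ ∅: on such a lookahead the parser cannot decide between expanding α and letting N vanish via β.

Nullable non-terminals: S.
S has a nullable alternative but only one production, so nothing to check.

B, D have no nullable alternative, so no FIRST/FOLLOW check is needed there.

No FIRST/FOLLOW conflicts found.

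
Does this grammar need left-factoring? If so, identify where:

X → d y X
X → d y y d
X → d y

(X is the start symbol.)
Left-factoring is needed when two productions for the same non-terminal
share a common prefix on the right-hand side.

Productions for X:
  X → d y X
  X → d y y d
  X → d y

Found common prefix 'd y' in productions for X

Answer: Yes, X has productions with common prefix 'd y'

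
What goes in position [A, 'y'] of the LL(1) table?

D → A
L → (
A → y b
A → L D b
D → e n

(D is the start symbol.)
A → y b

To find M[A, 'y'], we find productions for A where 'y' is in the predict set (PREDICT(N → α) = (FIRST(α) \ {ε}) ∪ (FOLLOW(N) if α ⇒* ε)).

Relevant sets:
  FIRST(L) = { '(' }

A → y b: PREDICT = { 'y' }
  'y' is in predict set, so this production goes in M[A, 'y']
A → L D b: PREDICT = { '(' }

M[A, 'y'] = A → y b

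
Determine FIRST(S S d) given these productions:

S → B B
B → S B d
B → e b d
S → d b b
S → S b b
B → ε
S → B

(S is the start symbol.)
{ 'b', 'd', 'e' }

FIRST sets of the non-terminals involved (from the grammar, by fixed-point iteration):
  FIRST(S) = { 'b', 'd', 'e', ε }

To compute FIRST(S S d), process the symbols left to right:
Symbol S is a non-terminal. Add FIRST(S) \ {ε} = { 'b', 'd', 'e' }
S is nullable (ε ∈ FIRST(S)), continue to the next symbol.
Symbol S is a non-terminal. Add FIRST(S) \ {ε} = { 'b', 'd', 'e' }
S is nullable (ε ∈ FIRST(S)), continue to the next symbol.
Symbol d is a terminal. Add 'd' and stop.
FIRST(S S d) = { 'b', 'd', 'e' }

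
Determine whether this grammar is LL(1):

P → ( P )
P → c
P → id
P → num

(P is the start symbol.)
A grammar is LL(1) if for each non-terminal N with multiple productions, the predict sets of those productions are pairwise disjoint, where PREDICT(N → α) = (FIRST(α) \ {ε}) ∪ (FOLLOW(N) if α ⇒* ε).

For P:
  PREDICT(P → '(' P ')') = { '(' }
  PREDICT(P → c) = { 'c' }
  PREDICT(P → id) = { 'id' }
  PREDICT(P → num) = { 'num' }

All predict sets are disjoint. The grammar IS LL(1).

Answer: Yes, the grammar is LL(1).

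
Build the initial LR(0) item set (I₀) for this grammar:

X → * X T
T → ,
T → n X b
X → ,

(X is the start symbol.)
First, augment the grammar with X' → X
I₀ = CLOSURE({ [X' → . X] }):
  [X' → . X] has the dot before X: add [X → . * X T], [X → . ,]
No further items can be added.

I₀ = { [X → . * X T], [X → . ,], [X' → . X] }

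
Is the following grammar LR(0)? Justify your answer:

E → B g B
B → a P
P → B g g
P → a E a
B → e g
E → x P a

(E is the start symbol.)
Yes, the grammar is LR(0)

A grammar is LR(0) if no state in the canonical LR(0) collection has:
  - both a shift item (dot before a terminal) and a complete item (shift-reduce conflict), or
  - two or more complete items (reduce-reduce conflict; the accept item [E' → E .] counts as a complete item here).

Augment with E' → E and build the canonical LR(0) collection (I0 = CLOSURE({[E' → . E]}), then GOTO on every symbol after a dot until no new states appear). It has 20 states:
  I0: { [B → . a P], [B → . e g], [E → . B g B], [E → . x P a], [E' → . E] }  — shift
  I1: { [E → B . g B] }  — shift
  I2: { [E' → E .] }  — accept
  I3: { [B → . a P], [B → . e g], [B → a . P], [P → . B g g], [P → . a E a] }  — shift
  I4: { [B → e . g] }  — shift
  I5: { [B → . a P], [B → . e g], [E → x . P a], [P → . B g g], [P → . a E a] }  — shift
  I6: { [P → B . g g] }  — shift
  I7: { [E → x P . a] }  — shift
  I8: { [B → . a P], [B → . e g], [B → a . P], [E → . B g B], [E → . x P a], [P → . B g g], [P → . a E a], [P → a . E a] }  — shift
  I9: { [E → B . g B], [P → B . g g] }  — shift
  I10: { [P → a E . a] }  — shift
  I11: { [B → a P .] }  — reduce
  I12: { [P → a E a .] }  — reduce
  I13: { [B → . a P], [B → . e g], [E → B g . B], [P → B g . g] }  — shift
  I14: { [E → B g B .] }  — reduce
  I15: { [P → B g g .] }  — reduce
  I16: { [E → x P a .] }  — reduce
  I17: { [P → B g . g] }  — shift
  I18: { [B → e g .] }  — reduce
  I19: { [B → . a P], [B → . e g], [E → B g . B] }  — shift

Every state is either a pure shift/goto state or contains exactly one complete item and nothing to shift — no conflicts. The grammar is LR(0).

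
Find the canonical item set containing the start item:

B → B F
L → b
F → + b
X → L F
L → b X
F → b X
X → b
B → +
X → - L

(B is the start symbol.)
First, augment the grammar with B' → B
I₀ = CLOSURE({ [B' → . B] }):
  [B' → . B] has the dot before B: add [B → . B F], [B → . +]
No further items can be added.

I₀ = { [B → . +], [B → . B F], [B' → . B] }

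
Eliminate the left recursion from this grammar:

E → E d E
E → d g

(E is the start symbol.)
E → d g E'
E' → d E E'
E' → ε

E is directly left-recursive. The standard transformation for
  A → A α₁ | ... | A α_m | β₁ | ... | β_n
is
  A  → β₁ A' | ... | β_n A'
  A' → α₁ A' | ... | α_m A' | ε

E → d g becomes E → d g E'
E → E d E becomes E' → d E E'
Add E' → ε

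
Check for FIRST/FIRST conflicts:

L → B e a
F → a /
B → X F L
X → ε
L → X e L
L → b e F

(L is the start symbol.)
No FIRST/FIRST conflicts.

FIRST sets of the non-terminals at (or reachable through a nullable prefix from) the front of some alternative:
  FIRST(B) = { 'a' }
  FIRST(X) = { ε }

Productions for L:
  L → B e a: FIRST = { 'a' }
  L → X e L: FIRST = { 'e' }
  L → b e F: FIRST = { 'b' }
F, B, X have only one production, so no FIRST/FIRST conflict is possible there.

All alternatives of each non-terminal have pairwise disjoint FIRST sets.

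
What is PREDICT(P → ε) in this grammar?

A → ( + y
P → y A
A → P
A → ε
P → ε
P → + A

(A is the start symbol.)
PREDICT(P → ε) = (FIRST(RHS) \ {ε}) ∪ (FOLLOW(P) if ε ∈ FIRST(RHS), i.e. RHS ⇒* ε)
The right-hand side is ε (FIRST(ε) = { ε }), so the predict set is FOLLOW(P) = { $ }
PREDICT(P → ε) = { $ }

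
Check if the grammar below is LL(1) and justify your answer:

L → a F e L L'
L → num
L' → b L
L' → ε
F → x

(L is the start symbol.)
No. Predict set conflict for L': { 'b' }

A grammar is LL(1) if for each non-terminal N with multiple productions, the predict sets of those productions are pairwise disjoint, where PREDICT(N → α) = (FIRST(α) \ {ε}) ∪ (FOLLOW(N) if α ⇒* ε).

Relevant sets:
  FOLLOW(L') = { $, 'b' }

For L:
  PREDICT(L → a F e L L') = { 'a' }
  PREDICT(L → num) = { 'num' }
For L':
  PREDICT(L' → b L) = { 'b' }
  PREDICT(L' → ε) = { $, 'b' }
F has a single production, so nothing to check there.

Conflict found: Predict set conflict for L': { 'b' }
The grammar is NOT LL(1).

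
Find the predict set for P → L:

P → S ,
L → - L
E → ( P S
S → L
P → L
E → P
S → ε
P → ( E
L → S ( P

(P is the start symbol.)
PREDICT(P → L) = (FIRST(RHS) \ {ε}) ∪ (FOLLOW(P) if ε ∈ FIRST(RHS), i.e. RHS ⇒* ε)
FIRST(L) = { '(', '-' }
FIRST(L) = { '(', '-' }
ε ∉ FIRST(L), so FOLLOW(P) is not added.
PREDICT(P → L) = { '(', '-' }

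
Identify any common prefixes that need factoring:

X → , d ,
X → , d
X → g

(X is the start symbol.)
Left-factoring is needed when two productions for the same non-terminal
share a common prefix on the right-hand side.

Productions for X:
  X → , d ,
  X → , d
  X → g

Found common prefix ', d' in productions for X

Answer: Yes, X has productions with common prefix ', d'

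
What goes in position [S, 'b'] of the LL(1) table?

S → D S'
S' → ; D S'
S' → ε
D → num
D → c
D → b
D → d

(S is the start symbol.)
S → D S'

To find M[S, 'b'], we find productions for S where 'b' is in the predict set (PREDICT(N → α) = (FIRST(α) \ {ε}) ∪ (FOLLOW(N) if α ⇒* ε)).

Relevant sets:
  FIRST(D) = { 'b', 'c', 'd', 'num' }

S → D S': PREDICT = { 'b', 'c', 'd', 'num' }
  'b' is in predict set, so this production goes in M[S, 'b']

M[S, 'b'] = S → D S'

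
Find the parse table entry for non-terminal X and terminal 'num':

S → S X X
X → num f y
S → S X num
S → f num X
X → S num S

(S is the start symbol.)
To find M[X, 'num'], we find productions for X where 'num' is in the predict set (PREDICT(N → α) = (FIRST(α) \ {ε}) ∪ (FOLLOW(N) if α ⇒* ε)).

Relevant sets:
  FIRST(S) = { 'f' }

X → num f y: PREDICT = { 'num' }
  'num' is in predict set, so this production goes in M[X, 'num']
X → S num S: PREDICT = { 'f' }

M[X, 'num'] = X → num f y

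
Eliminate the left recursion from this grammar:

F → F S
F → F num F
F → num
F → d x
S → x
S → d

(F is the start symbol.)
F → num F'
F → d x F'
F' → S F'
F' → num F F'
F' → ε
S → x
S → d

F is directly left-recursive. The standard transformation for
  A → A α₁ | ... | A α_m | β₁ | ... | β_n
is
  A  → β₁ A' | ... | β_n A'
  A' → α₁ A' | ... | α_m A' | ε

F → num becomes F → num F'
F → d x becomes F → d x F'
F → F S becomes F' → S F'
F → F num F becomes F' → num F F'
Add F' → ε

Productions for other non-terminals are unchanged:
  S → x
  S → d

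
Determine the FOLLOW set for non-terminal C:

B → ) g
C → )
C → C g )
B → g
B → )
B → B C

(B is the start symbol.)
{ $, ')', 'g' }

In C → C g ): C is followed by g ')', add FIRST(g ')') \ {ε} = { 'g' }
In B → B C: C is at the end, add FOLLOW(B)

The FOLLOW sets referred to above (computed the same way, to a fixed point):
  FOLLOW(B) = { $, ')' }

Taking the union: FOLLOW(C) = { $, ')', 'g' }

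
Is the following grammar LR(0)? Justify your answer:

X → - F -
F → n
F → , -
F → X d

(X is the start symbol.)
Yes, the grammar is LR(0)

A grammar is LR(0) if no state in the canonical LR(0) collection has:
  - both a shift item (dot before a terminal) and a complete item (shift-reduce conflict), or
  - two or more complete items (reduce-reduce conflict; the accept item [X' → X .] counts as a complete item here).

Augment with X' → X and build the canonical LR(0) collection (I0 = CLOSURE({[X' → . X]}), then GOTO on every symbol after a dot until no new states appear). It has 10 states:
  I0: { [X → . - F -], [X' → . X] }  — shift
  I1: { [F → . , -], [F → . X d], [F → . n], [X → - . F -], [X → . - F -] }  — shift
  I2: { [X' → X .] }  — accept
  I3: { [F → , . -] }  — shift
  I4: { [X → - F . -] }  — shift
  I5: { [F → X . d] }  — shift
  I6: { [F → n .] }  — reduce
  I7: { [F → X d .] }  — reduce
  I8: { [X → - F - .] }  — reduce
  I9: { [F → , - .] }  — reduce

Every state is either a pure shift/goto state or contains exactly one complete item and nothing to shift — no conflicts. The grammar is LR(0).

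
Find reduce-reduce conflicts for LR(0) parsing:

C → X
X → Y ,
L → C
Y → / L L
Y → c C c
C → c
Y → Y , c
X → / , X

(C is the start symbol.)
A reduce-reduce conflict occurs when an LR(0) state has two complete items [A → α .] and [B → β .] — both call for a reduction, and with no lookahead the parser cannot choose between them.

Augment with C' → C and build the canonical LR(0) collection (I0 = CLOSURE({[C' → . C]}), then GOTO on every symbol after a dot until no new states appear). It has 16 states:
  I0: { [C → . X], [C → . c], [C' → . C], [X → . / , X], [X → . Y ,], [Y → . / L L], [Y → . Y , c], [Y → . c C c] }  — shift
  I1: { [C → . X], [C → . c], [L → . C], [X → . / , X], [X → . Y ,], [X → / . , X], [Y → . / L L], [Y → . Y , c], [Y → . c C c], [Y → / . L L] }  — shift
  I2: { [C' → C .] }  — accept
  I3: { [C → X .] }  — reduce
  I4: { [X → Y . ,], [Y → Y . , c] }  — shift
  I5: { [C → . X], [C → . c], [C → c .], [X → . / , X], [X → . Y ,], [Y → . / L L], [Y → . Y , c], [Y → . c C c], [Y → c . C c] }  — shift, reduce
  I6: { [Y → c C . c] }  — shift
  I7: { [Y → c C c .] }  — reduce
  I8: { [X → Y , .], [Y → Y , . c] }  — shift, reduce
  I9: { [Y → Y , c .] }  — reduce
  I10: { [X → . / , X], [X → . Y ,], [X → / , . X], [Y → . / L L], [Y → . Y , c], [Y → . c C c] }  — shift
  I11: { [L → C .] }  — reduce
  I12: { [C → . X], [C → . c], [L → . C], [X → . / , X], [X → . Y ,], [Y → . / L L], [Y → . Y , c], [Y → . c C c], [Y → / L . L] }  — shift
  I13: { [Y → / L L .] }  — reduce
  I14: { [X → / , X .] }  — reduce
  I15: { [C → . X], [C → . c], [X → . / , X], [X → . Y ,], [Y → . / L L], [Y → . Y , c], [Y → . c C c], [Y → c . C c] }  — shift

No state contains more than one complete item.

Answer: No reduce-reduce conflicts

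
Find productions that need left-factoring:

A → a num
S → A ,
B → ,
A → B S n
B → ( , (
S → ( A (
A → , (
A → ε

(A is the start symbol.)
No, left-factoring is not needed

Left-factoring is needed when two productions for the same non-terminal
share a common prefix on the right-hand side.

Productions for A:
  A → a num
  A → B S n
  A → , (
  A → ε
Productions for S:
  S → A ,
  S → ( A (
Productions for B:
  B → ,
  B → ( , (

No common prefixes found.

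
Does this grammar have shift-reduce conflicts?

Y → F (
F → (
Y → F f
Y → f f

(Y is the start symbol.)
A shift-reduce conflict occurs when an LR(0) state has both:
  - a complete (reduce) item [A → α .] (dot at the end), and
  - a shift item [B → β . c γ] (dot before a terminal).

Augment with Y' → Y and build the canonical LR(0) collection (I0 = CLOSURE({[Y' → . Y]}), then GOTO on every symbol after a dot until no new states appear). It has 8 states:
  I0: { [F → . (], [Y → . F (], [Y → . F f], [Y → . f f], [Y' → . Y] }  — shift
  I1: { [F → ( .] }  — reduce
  I2: { [Y → F . (], [Y → F . f] }  — shift
  I3: { [Y' → Y .] }  — accept
  I4: { [Y → f . f] }  — shift
  I5: { [Y → f f .] }  — reduce
  I6: { [Y → F ( .] }  — reduce
  I7: { [Y → F f .] }  — reduce

No state contains both a complete item and a shift item.

Answer: No shift-reduce conflicts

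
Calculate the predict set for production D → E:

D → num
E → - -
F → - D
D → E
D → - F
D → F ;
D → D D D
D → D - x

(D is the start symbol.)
PREDICT(D → E) = (FIRST(RHS) \ {ε}) ∪ (FOLLOW(D) if ε ∈ FIRST(RHS), i.e. RHS ⇒* ε)
FIRST(E) = { '-' }
FIRST(E) = { '-' }
ε ∉ FIRST(E), so FOLLOW(D) is not added.
PREDICT(D → E) = { '-' }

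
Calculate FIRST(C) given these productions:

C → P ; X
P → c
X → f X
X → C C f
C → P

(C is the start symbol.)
FIRST sets of the other non-terminals involved (by the same procedure, iterated to a fixed point):
  FIRST(P) = { 'c' }

From C → P ; X:
  - P is a non-terminal: add FIRST(P) \ {ε} = { 'c' }
    P is not nullable, so stop
From C → P:
  - P is a non-terminal: add FIRST(P) \ {ε} = { 'c' }
    P is not nullable, so stop

Collecting: FIRST(C) = { 'c' }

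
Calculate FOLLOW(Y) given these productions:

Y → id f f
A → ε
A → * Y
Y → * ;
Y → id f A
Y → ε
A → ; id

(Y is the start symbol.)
To compute FOLLOW(Y), find every occurrence of Y on a right-hand side N → α Y β: add FIRST(β) \ {ε}, and if β is empty or nullable also add FOLLOW(N). Iterate to a fixed point.

Y is the start symbol, so $ ∈ FOLLOW(Y).
In A → * Y: Y is at the end, add FOLLOW(A)

The FOLLOW sets referred to above (computed the same way, to a fixed point):
  FOLLOW(A) = { $ }

Taking the union: FOLLOW(Y) = { $ }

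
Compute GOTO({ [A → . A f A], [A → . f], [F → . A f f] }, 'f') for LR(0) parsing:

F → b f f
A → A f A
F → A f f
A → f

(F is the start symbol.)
GOTO(I, 'f') = CLOSURE({ [A → αX.β] : [A → α.Xβ] ∈ I, X = 'f' })

Items with dot before 'f', with the dot advanced:
  [A → . f] → [A → f .]
Closure adds nothing (no advanced item has the dot before a non-terminal).

GOTO = { [A → f .] }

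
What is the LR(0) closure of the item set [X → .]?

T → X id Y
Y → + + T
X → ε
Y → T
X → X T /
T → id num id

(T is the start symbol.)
To compute CLOSURE, for each item [A → α.Bβ] where B is a non-terminal, add [B → .γ] for all productions B → γ; repeat for the newly added items until nothing changes.

Start with: [X → .]
The dot is at the end, so nothing is added.

CLOSURE = { [X → .] }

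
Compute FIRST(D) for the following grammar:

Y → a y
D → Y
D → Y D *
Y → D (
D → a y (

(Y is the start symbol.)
{ 'a' }

To compute FIRST(D), examine every production with D on the left-hand side, reading each right-hand side left to right until a non-nullable symbol is reached.

FIRST sets of the other non-terminals involved (by the same procedure, iterated to a fixed point):
  FIRST(Y) = { 'a' }

From D → Y:
  - Y is a non-terminal: add FIRST(Y) \ {ε} = { 'a' }
    Y is not nullable, so stop
From D → Y D *:
  - Y is a non-terminal: add FIRST(Y) \ {ε} = { 'a' }
    Y is not nullable, so stop
From D → a y (:
  - a is a terminal: add 'a' and stop

Collecting: FIRST(D) = { 'a' }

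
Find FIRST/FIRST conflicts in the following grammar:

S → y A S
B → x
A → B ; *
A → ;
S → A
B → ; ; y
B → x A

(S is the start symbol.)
Yes. B → x / B → x A on { 'x' }; A → B ';' '*' / A → ';' on { ';' }

A FIRST/FIRST conflict occurs when two productions N → α and N → β for the same non-terminal have FIRST(α) ∩ FIRST(β) ≠ ∅ (with ε ∈ FIRST of a nullable right-hand side, so two nullable alternatives also conflict).

FIRST sets of the non-terminals at (or reachable through a nullable prefix from) the front of some alternative:
  FIRST(A) = { ';', 'x' }
  FIRST(B) = { ';', 'x' }

Productions for S:
  S → y A S: FIRST = { 'y' }
  S → A: FIRST = { ';', 'x' }
Productions for B:
  B → x: FIRST = { 'x' }
  B → ; ; y: FIRST = { ';' }
  B → x A: FIRST = { 'x' }
Productions for A:
  A → B ; *: FIRST = { ';', 'x' }
  A → ;: FIRST = { ';' }

Conflict for B: B → x and B → x A
  Overlap: { 'x' }
Conflict for A: A → B ; * and A → ;
  Overlap: { ';' }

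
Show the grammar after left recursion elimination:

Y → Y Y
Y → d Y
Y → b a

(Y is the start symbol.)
Y → d Y Y'
Y → b a Y'
Y' → Y Y'
Y' → ε

Y is directly left-recursive. The standard transformation for
  A → A α₁ | ... | A α_m | β₁ | ... | β_n
is
  A  → β₁ A' | ... | β_n A'
  A' → α₁ A' | ... | α_m A' | ε

Y → d Y becomes Y → d Y Y'
Y → b a becomes Y → b a Y'
Y → Y Y becomes Y' → Y Y'
Add Y' → ε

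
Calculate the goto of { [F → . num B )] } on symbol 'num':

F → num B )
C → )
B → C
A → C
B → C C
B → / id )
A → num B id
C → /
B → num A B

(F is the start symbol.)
GOTO(I, 'num') = CLOSURE({ [A → αX.β] : [A → α.Xβ] ∈ I, X = 'num' })

Items with dot before 'num', with the dot advanced:
  [F → . num B )] → [F → num . B )]
Closure of the advanced items:
  [F → num . B )] has the dot before B: add [B → . C], [B → . C C], [B → . / id )], [B → . num A B]
  [B → . C] has the dot before C: add [C → . )], [C → . /]

GOTO = { [B → . / id )], [B → . C C], [B → . C], [B → . num A B], [C → . )], [C → . /], [F → num . B )] }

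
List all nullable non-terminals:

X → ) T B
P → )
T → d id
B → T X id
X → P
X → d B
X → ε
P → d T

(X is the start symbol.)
ε-productions: X → ε
So X is immediately nullable.
No further non-terminal can be added: every production for the remaining non-terminals contains a terminal or a non-nullable non-terminal.
Nullable = { 'X' }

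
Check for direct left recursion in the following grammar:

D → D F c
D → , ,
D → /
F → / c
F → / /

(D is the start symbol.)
Yes, D is left-recursive

Direct left recursion occurs when N → N α for some non-terminal N (the right-hand side begins with the left-hand side itself).

D → D F c: LEFT RECURSIVE (starts with D)
D → , ,: starts with ','
D → /: starts with '/'
F → / c: starts with '/'
F → / /: starts with '/'

The grammar has direct left recursion on: D.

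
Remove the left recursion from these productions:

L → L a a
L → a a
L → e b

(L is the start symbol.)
L → a a L'
L → e b L'
L' → a a L'
L' → ε

L is directly left-recursive. The standard transformation for
  A → A α₁ | ... | A α_m | β₁ | ... | β_n
is
  A  → β₁ A' | ... | β_n A'
  A' → α₁ A' | ... | α_m A' | ε

L → a a becomes L → a a L'
L → e b becomes L → e b L'
L → L a a becomes L' → a a L'
Add L' → ε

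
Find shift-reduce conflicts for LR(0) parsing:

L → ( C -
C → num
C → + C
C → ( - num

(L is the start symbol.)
A shift-reduce conflict occurs when an LR(0) state has both:
  - a complete (reduce) item [A → α .] (dot at the end), and
  - a shift item [B → β . c γ] (dot before a terminal).

Augment with L' → L and build the canonical LR(0) collection (I0 = CLOSURE({[L' → . L]}), then GOTO on every symbol after a dot until no new states appear). It has 11 states:
  I0: { [L → . ( C -], [L' → . L] }  — shift
  I1: { [C → . ( - num], [C → . + C], [C → . num], [L → ( . C -] }  — shift
  I2: { [L' → L .] }  — accept
  I3: { [C → ( . - num] }  — shift
  I4: { [C → + . C], [C → . ( - num], [C → . + C], [C → . num] }  — shift
  I5: { [L → ( C . -] }  — shift
  I6: { [C → num .] }  — reduce
  I7: { [L → ( C - .] }  — reduce
  I8: { [C → + C .] }  — reduce
  I9: { [C → ( - . num] }  — shift
  I10: { [C → ( - num .] }  — reduce

No state contains both a complete item and a shift item.

Answer: No shift-reduce conflicts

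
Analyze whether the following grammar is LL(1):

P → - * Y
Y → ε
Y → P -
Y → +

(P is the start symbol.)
No. Predict set conflict for Y: { '-' }

A grammar is LL(1) if for each non-terminal N with multiple productions, the predict sets of those productions are pairwise disjoint, where PREDICT(N → α) = (FIRST(α) \ {ε}) ∪ (FOLLOW(N) if α ⇒* ε).

Relevant sets:
  FIRST(P) = { '-' }
  FOLLOW(Y) = { $, '-' }

For Y:
  PREDICT(Y → ε) = { $, '-' }
  PREDICT(Y → P '-') = { '-' }
  PREDICT(Y → '+') = { '+' }
P has a single production, so nothing to check there.

Conflict found: Predict set conflict for Y: { '-' }
The grammar is NOT LL(1).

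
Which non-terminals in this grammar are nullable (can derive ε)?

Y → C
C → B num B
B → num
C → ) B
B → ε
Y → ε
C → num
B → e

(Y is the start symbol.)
A non-terminal is nullable if it can derive ε (the empty string): either it has an ε-production, or it has a production whose right-hand side consists entirely of nullable non-terminals.

ε-productions: B → ε, Y → ε
So B, Y are immediately nullable.
No further non-terminal can be added: every production for the remaining non-terminals contains a terminal or a non-nullable non-terminal.
Nullable = { 'B', 'Y' }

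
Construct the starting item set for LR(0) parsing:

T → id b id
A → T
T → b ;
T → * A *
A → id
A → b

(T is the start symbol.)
First, augment the grammar with T' → T
I₀ = CLOSURE({ [T' → . T] }):
  [T' → . T] has the dot before T: add [T → . id b id], [T → . b ;], [T → . * A *]
No further items can be added.

I₀ = { [T → . * A *], [T → . b ;], [T → . id b id], [T' → . T] }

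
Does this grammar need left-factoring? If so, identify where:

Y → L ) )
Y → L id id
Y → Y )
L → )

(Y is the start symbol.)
Left-factoring is needed when two productions for the same non-terminal
share a common prefix on the right-hand side.

Productions for Y:
  Y → L ) )
  Y → L id id
  Y → Y )

Found common prefix 'L' in productions for Y

Answer: Yes, Y has productions with common prefix 'L'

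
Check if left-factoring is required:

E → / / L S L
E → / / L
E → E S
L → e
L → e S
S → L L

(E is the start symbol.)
Yes, E has productions with common prefix '/ / L'; L has productions with common prefix 'e'

Left-factoring is needed when two productions for the same non-terminal
share a common prefix on the right-hand side.

Productions for E:
  E → / / L S L
  E → / / L
  E → E S
Productions for L:
  L → e
  L → e S

Found common prefix '/ / L' in productions for E
Found common prefix 'e' in productions for L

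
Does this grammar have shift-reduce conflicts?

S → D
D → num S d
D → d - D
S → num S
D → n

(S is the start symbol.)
Yes — I6: [S → num S .] vs [D → num S . d]

Augment with S' → S and build the canonical LR(0) collection (I0 = CLOSURE({[S' → . S]}), then GOTO on every symbol after a dot until no new states appear). It has 12 states:
  I0: { [D → . d - D], [D → . n], [D → . num S d], [S → . D], [S → . num S], [S' → . S] }  — shift
  I1: { [S → D .] }  — reduce
  I2: { [S' → S .] }  — accept
  I3: { [D → d . - D] }  — shift
  I4: { [D → n .] }  — reduce
  I5: { [D → . d - D], [D → . n], [D → . num S d], [D → num . S d], [S → . D], [S → . num S], [S → num . S] }  — shift
  I6: { [D → num S . d], [S → num S .] }  — shift, reduce
  I7: { [D → num S d .] }  — reduce
  I8: { [D → . d - D], [D → . n], [D → . num S d], [D → d - . D] }  — shift
  I9: { [D → d - D .] }  — reduce
  I10: { [D → . d - D], [D → . n], [D → . num S d], [D → num . S d], [S → . D], [S → . num S] }  — shift
  I11: { [D → num S . d] }  — shift

I6 contains reduce item [S → num S .] and shift item [D → num S . d] — shift-reduce conflict.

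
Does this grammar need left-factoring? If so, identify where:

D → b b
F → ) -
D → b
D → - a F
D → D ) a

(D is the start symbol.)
Left-factoring is needed when two productions for the same non-terminal
share a common prefix on the right-hand side.

Productions for D:
  D → b b
  D → b
  D → - a F
  D → D ) a

Found common prefix 'b' in productions for D

Answer: Yes, D has productions with common prefix 'b'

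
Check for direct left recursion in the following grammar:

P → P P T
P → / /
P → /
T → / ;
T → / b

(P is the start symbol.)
Yes, P is left-recursive

Direct left recursion occurs when N → N α for some non-terminal N (the right-hand side begins with the left-hand side itself).

P → P P T: LEFT RECURSIVE (starts with P)
P → / /: starts with '/'
P → /: starts with '/'
T → / ;: starts with '/'
T → / b: starts with '/'

The grammar has direct left recursion on: P.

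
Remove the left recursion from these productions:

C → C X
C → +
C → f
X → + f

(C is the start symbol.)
C is directly left-recursive. The standard transformation for
  A → A α₁ | ... | A α_m | β₁ | ... | β_n
is
  A  → β₁ A' | ... | β_n A'
  A' → α₁ A' | ... | α_m A' | ε

C → + becomes C → + C'
C → f becomes C → f C'
C → C X becomes C' → X C'
Add C' → ε

Productions for other non-terminals are unchanged:
  X → + f

Resulting grammar:
C → + C'
C → f C'
C' → X C'
C' → ε
X → + f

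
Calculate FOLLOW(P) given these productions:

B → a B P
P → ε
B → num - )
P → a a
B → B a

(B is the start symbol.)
To compute FOLLOW(P), find every occurrence of P on a right-hand side N → α P β: add FIRST(β) \ {ε}, and if β is empty or nullable also add FOLLOW(N). Iterate to a fixed point.

In B → a B P: P is at the end, add FOLLOW(B)

The FOLLOW sets referred to above (computed the same way, to a fixed point):
  FOLLOW(B) = { $, 'a' }

Taking the union: FOLLOW(P) = { $, 'a' }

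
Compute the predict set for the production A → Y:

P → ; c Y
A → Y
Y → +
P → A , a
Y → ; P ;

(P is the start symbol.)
PREDICT(A → Y) = (FIRST(RHS) \ {ε}) ∪ (FOLLOW(A) if ε ∈ FIRST(RHS), i.e. RHS ⇒* ε)
FIRST(Y) = { '+', ';' }
FIRST(Y) = { '+', ';' }
ε ∉ FIRST(Y), so FOLLOW(A) is not added.
PREDICT(A → Y) = { '+', ';' }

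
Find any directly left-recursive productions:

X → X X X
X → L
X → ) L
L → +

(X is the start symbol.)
Yes, X is left-recursive

X → X X X: LEFT RECURSIVE (starts with X)
X → L: starts with L
X → ) L: starts with ')'
L → +: starts with '+'

The grammar has direct left recursion on: X.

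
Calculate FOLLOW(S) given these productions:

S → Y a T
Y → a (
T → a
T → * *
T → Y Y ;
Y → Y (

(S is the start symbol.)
{ $ }

S is the start symbol, so $ ∈ FOLLOW(S).
S does not occur on any right-hand side.

Taking the union: FOLLOW(S) = { $ }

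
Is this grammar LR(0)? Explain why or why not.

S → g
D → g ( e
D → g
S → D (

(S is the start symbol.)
A grammar is LR(0) if no state in the canonical LR(0) collection has:
  - both a shift item (dot before a terminal) and a complete item (shift-reduce conflict), or
  - two or more complete items (reduce-reduce conflict; the accept item [S' → S .] counts as a complete item here).

Augment with S' → S and build the canonical LR(0) collection (I0 = CLOSURE({[S' → . S]}), then GOTO on every symbol after a dot until no new states appear). It has 7 states:
  I0: { [D → . g ( e], [D → . g], [S → . D (], [S → . g], [S' → . S] }  — shift
  I1: { [S → D . (] }  — shift
  I2: { [S' → S .] }  — accept
  I3: { [D → g . ( e], [D → g .], [S → g .] }  — shift, 2 reduces
  I4: { [D → g ( . e] }  — shift
  I5: { [D → g ( e .] }  — reduce
  I6: { [S → D ( .] }  — reduce

Conflict in state I3:
  Shift-reduce conflict between [D → g .] and [D → g . ( e]
So the grammar is NOT LR(0).

Answer: No. Shift-reduce conflict between [D → g .] and [D → g . ( e]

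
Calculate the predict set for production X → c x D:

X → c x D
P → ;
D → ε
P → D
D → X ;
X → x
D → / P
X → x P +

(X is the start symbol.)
PREDICT(X → c x D) = (FIRST(RHS) \ {ε}) ∪ (FOLLOW(X) if ε ∈ FIRST(RHS), i.e. RHS ⇒* ε)
FIRST(c x D) = { 'c' }
ε ∉ FIRST(c x D), so FOLLOW(X) is not added.
PREDICT(X → c x D) = { 'c' }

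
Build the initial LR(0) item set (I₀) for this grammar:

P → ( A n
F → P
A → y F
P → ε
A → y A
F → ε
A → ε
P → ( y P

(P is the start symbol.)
{ [P → . ( A n], [P → . ( y P], [P → .], [P' → . P] }

First, augment the grammar with P' → P
I₀ = CLOSURE({ [P' → . P] }):
  [P' → . P] has the dot before P: add [P → . ( A n], [P → .], [P → . ( y P]
No further items can be added.

I₀ = { [P → . ( A n], [P → . ( y P], [P → .], [P' → . P] }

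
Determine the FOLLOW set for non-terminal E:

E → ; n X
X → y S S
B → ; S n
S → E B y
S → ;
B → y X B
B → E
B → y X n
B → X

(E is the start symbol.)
To compute FOLLOW(E), find every occurrence of E on a right-hand side N → α E β: add FIRST(β) \ {ε}, and if β is empty or nullable also add FOLLOW(N). Iterate to a fixed point.

E is the start symbol, so $ ∈ FOLLOW(E).
In S → E B y: E is followed by B y, add FIRST(B y) \ {ε} = { ';', 'y' }
In B → E: E is at the end, add FOLLOW(B)

The FOLLOW sets referred to above (computed the same way, to a fixed point):
  FOLLOW(B) = { 'y' }

Taking the union: FOLLOW(E) = { $, ';', 'y' }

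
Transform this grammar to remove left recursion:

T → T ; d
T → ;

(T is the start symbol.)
T → ; T'
T' → ; d T'
T' → ε

T is directly left-recursive. The standard transformation for
  A → A α₁ | ... | A α_m | β₁ | ... | β_n
is
  A  → β₁ A' | ... | β_n A'
  A' → α₁ A' | ... | α_m A' | ε

T → ; becomes T → ; T'
T → T ; d becomes T' → ; d T'
Add T' → ε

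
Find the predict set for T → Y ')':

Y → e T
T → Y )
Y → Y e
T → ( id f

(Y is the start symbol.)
{ 'e' }

PREDICT(T → Y ')') = (FIRST(RHS) \ {ε}) ∪ (FOLLOW(T) if ε ∈ FIRST(RHS), i.e. RHS ⇒* ε)
FIRST(Y) = { 'e' }
FIRST(Y ')') = { 'e' }
ε ∉ FIRST(Y ')'), so FOLLOW(T) is not added.
PREDICT(T → Y ')') = { 'e' }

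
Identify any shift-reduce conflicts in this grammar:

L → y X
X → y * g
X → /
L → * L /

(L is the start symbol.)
Augment with L' → L and build the canonical LR(0) collection (I0 = CLOSURE({[L' → . L]}), then GOTO on every symbol after a dot until no new states appear). It has 11 states:
  I0: { [L → . * L /], [L → . y X], [L' → . L] }  — shift
  I1: { [L → * . L /], [L → . * L /], [L → . y X] }  — shift
  I2: { [L' → L .] }  — accept
  I3: { [L → y . X], [X → . /], [X → . y * g] }  — shift
  I4: { [X → / .] }  — reduce
  I5: { [L → y X .] }  — reduce
  I6: { [X → y . * g] }  — shift
  I7: { [X → y * . g] }  — shift
  I8: { [X → y * g .] }  — reduce
  I9: { [L → * L . /] }  — shift
  I10: { [L → * L / .] }  — reduce

No state contains both a complete item and a shift item.

Answer: No shift-reduce conflicts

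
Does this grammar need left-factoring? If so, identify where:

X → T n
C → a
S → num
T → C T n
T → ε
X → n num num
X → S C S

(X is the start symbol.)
No, left-factoring is not needed

Left-factoring is needed when two productions for the same non-terminal
share a common prefix on the right-hand side.

Productions for X:
  X → T n
  X → n num num
  X → S C S
Productions for T:
  T → C T n
  T → ε

No common prefixes found.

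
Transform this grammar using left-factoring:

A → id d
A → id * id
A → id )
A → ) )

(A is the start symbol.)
Left-factoring transforms A → αβ₁ | αβ₂ into A → αA' and A' → β₁ | β₂
(α is the longest common prefix among the alternatives). Repeat until
no nonterminal has two alternatives with a common prefix.

Round 1: A has alternatives sharing prefix 'id'. Introduce A': A → id A'
  Add: A' → d
  Add: A' → * id
  Add: A' → )

No remaining common prefixes — done.

Resulting grammar:
A → id A'
A' → d
A' → * id
A' → )
A → ) )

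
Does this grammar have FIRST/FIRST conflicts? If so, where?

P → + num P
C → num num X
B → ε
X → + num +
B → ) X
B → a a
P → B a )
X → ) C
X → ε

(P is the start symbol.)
No FIRST/FIRST conflicts.

A FIRST/FIRST conflict occurs when two productions N → α and N → β for the same non-terminal have FIRST(α) ∩ FIRST(β) ≠ ∅ (with ε ∈ FIRST of a nullable right-hand side, so two nullable alternatives also conflict).

FIRST sets of the non-terminals at (or reachable through a nullable prefix from) the front of some alternative:
  FIRST(B) = { ')', 'a', ε }

Productions for P:
  P → + num P: FIRST = { '+' }
  P → B a ): FIRST = { ')', 'a' }
Productions for B:
  B → ε: FIRST = { ε }
  B → ) X: FIRST = { ')' }
  B → a a: FIRST = { 'a' }
Productions for X:
  X → + num +: FIRST = { '+' }
  X → ) C: FIRST = { ')' }
  X → ε: FIRST = { ε }
C has only one production, so no FIRST/FIRST conflict is possible there.

All alternatives of each non-terminal have pairwise disjoint FIRST sets.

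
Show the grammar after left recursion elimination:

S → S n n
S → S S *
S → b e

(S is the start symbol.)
S → b e S'
S' → n n S'
S' → S * S'
S' → ε

S is directly left-recursive. The standard transformation for
  A → A α₁ | ... | A α_m | β₁ | ... | β_n
is
  A  → β₁ A' | ... | β_n A'
  A' → α₁ A' | ... | α_m A' | ε

S → b e becomes S → b e S'
S → S n n becomes S' → n n S'
S → S S * becomes S' → S * S'
Add S' → ε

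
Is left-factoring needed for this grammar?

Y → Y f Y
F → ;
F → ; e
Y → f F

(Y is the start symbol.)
Yes, F has productions with common prefix ';'

Left-factoring is needed when two productions for the same non-terminal
share a common prefix on the right-hand side.

Productions for Y:
  Y → Y f Y
  Y → f F
Productions for F:
  F → ;
  F → ; e

Found common prefix ';' in productions for F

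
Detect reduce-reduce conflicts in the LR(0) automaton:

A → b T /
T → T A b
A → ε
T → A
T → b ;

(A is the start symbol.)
A reduce-reduce conflict occurs when an LR(0) state has two complete items [A → α .] and [B → β .] — both call for a reduction, and with no lookahead the parser cannot choose between them.

Augment with A' → A and build the canonical LR(0) collection (I0 = CLOSURE({[A' → . A]}), then GOTO on every symbol after a dot until no new states appear). It has 10 states:
  I0: { [A → . b T /], [A → .], [A' → . A] }  — shift, reduce
  I1: { [A' → A .] }  — accept
  I2: { [A → . b T /], [A → .], [A → b . T /], [T → . A], [T → . T A b], [T → . b ;] }  — shift, reduce
  I3: { [T → A .] }  — reduce
  I4: { [A → . b T /], [A → .], [A → b T . /], [T → T . A b] }  — shift, reduce
  I5: { [A → . b T /], [A → .], [A → b . T /], [T → . A], [T → . T A b], [T → . b ;], [T → b . ;] }  — shift, reduce
  I6: { [T → b ; .] }  — reduce
  I7: { [A → b T / .] }  — reduce
  I8: { [T → T A . b] }  — shift
  I9: { [T → T A b .] }  — reduce

No state contains more than one complete item.

Answer: No reduce-reduce conflicts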